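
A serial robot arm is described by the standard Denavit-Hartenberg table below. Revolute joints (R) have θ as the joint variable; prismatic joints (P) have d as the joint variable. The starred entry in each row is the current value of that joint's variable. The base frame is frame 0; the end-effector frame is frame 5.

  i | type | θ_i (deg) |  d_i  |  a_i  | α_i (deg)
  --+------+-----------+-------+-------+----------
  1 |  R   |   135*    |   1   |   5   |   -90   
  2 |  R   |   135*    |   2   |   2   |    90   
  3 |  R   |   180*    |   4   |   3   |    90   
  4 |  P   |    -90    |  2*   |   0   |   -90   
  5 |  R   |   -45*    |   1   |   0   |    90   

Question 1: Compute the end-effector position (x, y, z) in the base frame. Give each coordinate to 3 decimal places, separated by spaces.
-9.364 3.707 -0.414

after link 1: o_1 = (-3.5355, 3.5355, 1.0000)
after link 2: o_2 = (-3.9497, 1.1213, -0.4142)
after link 3: o_3 = (-7.4497, 4.6213, -1.1213)
after link 4: o_4 = (-8.8640, 3.2071, -1.1213)
after link 5: o_5 = (-9.3640, 3.7071, -0.4142)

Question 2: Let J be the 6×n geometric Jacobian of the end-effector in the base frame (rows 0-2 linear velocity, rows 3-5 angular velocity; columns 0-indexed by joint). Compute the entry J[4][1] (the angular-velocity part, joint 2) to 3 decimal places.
-0.707

axis z_1 = (-0.7071,-0.7071,0.0000); lever o_n−o_1 = (-5.8284,0.1716,-1.4142)
cross product → J_v[:, 1] = (1.0000,-1.0000,-4.2426)
J_ω[:, 1] = z_1
entry J[4][1] = -0.7071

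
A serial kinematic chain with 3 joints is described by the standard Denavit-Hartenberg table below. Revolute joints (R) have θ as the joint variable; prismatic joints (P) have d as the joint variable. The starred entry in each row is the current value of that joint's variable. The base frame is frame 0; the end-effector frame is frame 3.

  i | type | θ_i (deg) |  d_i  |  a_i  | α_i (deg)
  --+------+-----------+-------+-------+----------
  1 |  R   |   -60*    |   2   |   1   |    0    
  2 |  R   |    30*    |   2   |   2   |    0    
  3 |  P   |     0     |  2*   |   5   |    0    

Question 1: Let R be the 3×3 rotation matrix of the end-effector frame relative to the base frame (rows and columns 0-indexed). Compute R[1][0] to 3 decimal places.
End-effector x-axis (col 0 of R) = (0.8660,-0.5000,0.0000)
R[1][0] = -0.5000

-0.500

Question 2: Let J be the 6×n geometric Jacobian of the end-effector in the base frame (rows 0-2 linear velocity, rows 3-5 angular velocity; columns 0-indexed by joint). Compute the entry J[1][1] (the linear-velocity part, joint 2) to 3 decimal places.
6.062

axis z_1 = (0.0000,0.0000,1.0000); lever o_n−o_1 = (6.0622,-3.5000,4.0000)
cross product → J_v[:, 1] = (3.5000,6.0622,-0.0000)
J_ω[:, 1] = z_1
entry J[1][1] = 6.0622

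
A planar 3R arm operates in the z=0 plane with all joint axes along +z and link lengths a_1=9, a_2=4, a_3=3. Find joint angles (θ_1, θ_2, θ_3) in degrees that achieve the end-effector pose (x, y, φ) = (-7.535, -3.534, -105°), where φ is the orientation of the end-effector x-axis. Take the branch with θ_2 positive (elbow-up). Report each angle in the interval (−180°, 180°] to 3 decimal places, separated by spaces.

160.757 135.006 -40.763

wrist centre = target − a_3·(cos φ, sin φ) = (-6.7585, -0.6362)
cos θ_2 = (46.0827−9²−4²)/(2·9·4) = -0.7072; θ_2 = 135.0063° (elbow-up)
β = atan2(-0.6362,-6.7585) = -174.6222°; ψ = atan2(2.8281,6.1713) = 24.6206°
θ_1 = β − ψ = -199.2429°
θ_3 = φ − θ_1 − θ_2 = -40.7634° (wrapped to (-180°,180°])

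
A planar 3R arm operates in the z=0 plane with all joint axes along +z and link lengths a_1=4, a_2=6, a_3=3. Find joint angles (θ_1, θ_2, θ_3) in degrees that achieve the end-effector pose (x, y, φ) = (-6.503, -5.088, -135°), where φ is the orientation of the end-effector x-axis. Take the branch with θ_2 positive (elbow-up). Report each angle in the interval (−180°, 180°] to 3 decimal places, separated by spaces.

134.994 120.000 -29.994

wrist centre = target − a_3·(cos φ, sin φ) = (-4.3817, -2.9667)
cos θ_2 = (28.0003−4²−6²)/(2·4·6) = -0.5000; θ_2 = 119.9996° (elbow-up)
β = atan2(-2.9667,-4.3817) = -145.8995°; ψ = atan2(5.1962,1.0000) = 79.1062°
θ_1 = β − ψ = -225.0057°
θ_3 = φ − θ_1 − θ_2 = -29.9939° (wrapped to (-180°,180°])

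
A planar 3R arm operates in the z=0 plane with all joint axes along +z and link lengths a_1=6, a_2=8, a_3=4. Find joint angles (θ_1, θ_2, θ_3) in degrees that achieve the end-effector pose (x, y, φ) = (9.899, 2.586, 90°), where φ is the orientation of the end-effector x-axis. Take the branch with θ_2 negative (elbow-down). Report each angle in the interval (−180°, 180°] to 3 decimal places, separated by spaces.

45.005 -90.006 135.001

wrist centre = target − a_3·(cos φ, sin φ) = (9.8990, -1.4140)
cos θ_2 = (99.9896−6²−8²)/(2·6·8) = -0.0001; θ_2 = -90.0062° (elbow-down)
β = atan2(-1.4140,9.8990) = -8.1293°; ψ = atan2(-8.0000,5.9991) = -53.1341°
θ_1 = β − ψ = 45.0048°
θ_3 = φ − θ_1 − θ_2 = 135.0014° (wrapped to (-180°,180°])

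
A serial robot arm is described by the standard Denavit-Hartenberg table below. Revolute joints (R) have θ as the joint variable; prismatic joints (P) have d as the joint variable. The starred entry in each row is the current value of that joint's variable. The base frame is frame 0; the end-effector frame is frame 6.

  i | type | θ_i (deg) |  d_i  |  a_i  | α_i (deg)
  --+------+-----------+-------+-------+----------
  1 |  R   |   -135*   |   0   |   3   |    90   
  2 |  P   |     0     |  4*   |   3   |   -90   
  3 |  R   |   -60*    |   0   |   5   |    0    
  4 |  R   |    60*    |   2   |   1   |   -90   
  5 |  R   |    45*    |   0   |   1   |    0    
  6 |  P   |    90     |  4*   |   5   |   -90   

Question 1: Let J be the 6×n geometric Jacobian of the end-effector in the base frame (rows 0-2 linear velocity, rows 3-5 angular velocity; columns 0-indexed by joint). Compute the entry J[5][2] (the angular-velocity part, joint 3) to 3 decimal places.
axis z_2 = (0.0000,0.0000,1.0000); lever o_n−o_2 = (-0.7083,-0.2414,-2.2426)
cross product → J_v[:, 2] = (0.2414,-0.7083,0.0000)
J_ω[:, 2] = z_2
entry J[5][2] = 1.0000

1.000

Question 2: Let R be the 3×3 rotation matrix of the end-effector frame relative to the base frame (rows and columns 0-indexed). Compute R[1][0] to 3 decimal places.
0.500

End-effector x-axis (col 0 of R) = (0.5000,0.5000,-0.7071)
R[1][0] = 0.5000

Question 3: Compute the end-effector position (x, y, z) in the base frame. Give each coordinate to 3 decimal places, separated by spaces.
after link 1: o_1 = (-2.1213, -2.1213, 0.0000)
after link 2: o_2 = (-7.0711, -1.4142, 0.0000)
after link 3: o_3 = (-11.9007, -0.1201, 0.0000)
after link 4: o_4 = (-12.6078, -0.8272, 2.0000)
after link 5: o_5 = (-13.1078, -1.3272, 1.2929)
after link 6: o_6 = (-7.7794, -1.6557, -2.2426)

-7.779 -1.656 -2.243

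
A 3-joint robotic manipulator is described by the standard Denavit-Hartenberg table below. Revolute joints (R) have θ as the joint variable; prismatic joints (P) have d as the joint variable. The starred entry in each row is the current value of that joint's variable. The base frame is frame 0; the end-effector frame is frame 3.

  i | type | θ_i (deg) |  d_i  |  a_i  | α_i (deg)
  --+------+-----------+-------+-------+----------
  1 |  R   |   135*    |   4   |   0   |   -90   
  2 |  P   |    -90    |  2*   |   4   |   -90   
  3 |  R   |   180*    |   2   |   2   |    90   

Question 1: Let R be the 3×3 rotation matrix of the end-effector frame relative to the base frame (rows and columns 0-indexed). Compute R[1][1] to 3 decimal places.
End-effector y-axis (col 1 of R) = (-0.7071,0.7071,-0.0000)
R[1][1] = 0.7071

0.707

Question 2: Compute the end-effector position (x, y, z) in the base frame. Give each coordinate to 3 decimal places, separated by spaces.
-2.828 0.000 6.000

after link 1: o_1 = (0.0000, 0.0000, 4.0000)
after link 2: o_2 = (-1.4142, -1.4142, 8.0000)
after link 3: o_3 = (-2.8284, 0.0000, 6.0000)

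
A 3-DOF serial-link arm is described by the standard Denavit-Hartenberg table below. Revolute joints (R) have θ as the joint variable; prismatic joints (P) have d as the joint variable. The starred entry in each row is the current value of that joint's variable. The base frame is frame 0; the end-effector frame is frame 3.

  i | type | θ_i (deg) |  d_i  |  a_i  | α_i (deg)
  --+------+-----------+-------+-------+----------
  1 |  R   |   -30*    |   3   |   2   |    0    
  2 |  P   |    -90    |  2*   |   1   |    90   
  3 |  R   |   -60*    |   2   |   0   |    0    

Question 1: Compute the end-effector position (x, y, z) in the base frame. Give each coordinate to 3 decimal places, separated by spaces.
after link 1: o_1 = (1.7321, -1.0000, 3.0000)
after link 2: o_2 = (1.2321, -1.8660, 5.0000)
after link 3: o_3 = (-0.5000, -0.8660, 5.0000)

-0.500 -0.866 5.000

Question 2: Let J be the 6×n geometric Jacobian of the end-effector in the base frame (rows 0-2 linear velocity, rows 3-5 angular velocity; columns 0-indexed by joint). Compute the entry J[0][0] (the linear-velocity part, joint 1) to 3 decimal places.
0.866

axis z_0 = ẑ; lever o_n−o_0 = (-0.5000,-0.8660,5.0000)
cross product → J_v[:, 0] = (0.8660,-0.5000,0.0000)
J_ω[:, 0] = z_0
entry J[0][0] = 0.8660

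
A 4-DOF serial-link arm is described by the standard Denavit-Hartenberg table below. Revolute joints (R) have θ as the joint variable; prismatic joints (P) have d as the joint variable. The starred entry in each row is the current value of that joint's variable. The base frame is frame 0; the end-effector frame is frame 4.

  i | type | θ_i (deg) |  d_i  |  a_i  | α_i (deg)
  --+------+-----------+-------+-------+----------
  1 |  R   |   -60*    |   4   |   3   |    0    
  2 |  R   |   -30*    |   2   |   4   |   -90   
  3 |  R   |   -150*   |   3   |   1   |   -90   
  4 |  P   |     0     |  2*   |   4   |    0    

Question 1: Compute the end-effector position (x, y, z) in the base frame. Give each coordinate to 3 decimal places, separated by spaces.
after link 1: o_1 = (1.5000, -2.5981, 4.0000)
after link 2: o_2 = (1.5000, -6.5981, 6.0000)
after link 3: o_3 = (4.5000, -5.7321, 6.5000)
after link 4: o_4 = (4.5000, -3.2679, 10.2321)

4.500 -3.268 10.232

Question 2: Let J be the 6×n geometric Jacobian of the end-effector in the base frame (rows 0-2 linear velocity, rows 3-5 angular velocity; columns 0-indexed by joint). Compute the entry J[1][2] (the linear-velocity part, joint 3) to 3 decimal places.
axis z_2 = (1.0000,0.0000,0.0000); lever o_n−o_2 = (3.0000,3.3301,4.2321)
cross product → J_v[:, 2] = (0.0000,-4.2321,3.3301)
J_ω[:, 2] = z_2
entry J[1][2] = -4.2321

-4.232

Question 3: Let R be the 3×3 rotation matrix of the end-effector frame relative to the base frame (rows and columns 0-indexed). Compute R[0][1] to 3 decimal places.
-1.000

End-effector y-axis (col 1 of R) = (-1.0000,-0.0000,-0.0000)
R[0][1] = -1.0000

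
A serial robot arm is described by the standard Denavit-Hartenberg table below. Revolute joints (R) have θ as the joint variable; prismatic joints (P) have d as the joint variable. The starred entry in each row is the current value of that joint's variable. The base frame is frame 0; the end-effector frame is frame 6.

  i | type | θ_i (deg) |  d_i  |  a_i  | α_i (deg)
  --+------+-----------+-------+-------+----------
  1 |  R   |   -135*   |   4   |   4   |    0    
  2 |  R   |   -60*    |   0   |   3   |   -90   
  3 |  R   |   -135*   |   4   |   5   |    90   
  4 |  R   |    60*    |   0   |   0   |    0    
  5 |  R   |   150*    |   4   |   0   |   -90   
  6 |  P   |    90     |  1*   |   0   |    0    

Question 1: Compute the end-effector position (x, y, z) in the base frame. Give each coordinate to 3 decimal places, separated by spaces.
-0.049 -6.818 5.061

after link 1: o_1 = (-2.8284, -2.8284, 4.0000)
after link 2: o_2 = (-5.7262, -2.0520, 4.0000)
after link 3: o_3 = (-3.3464, -6.8307, 7.5355)
after link 4: o_4 = (-3.3464, -6.8307, 7.5355)
after link 5: o_5 = (-0.6144, -7.5628, 4.7071)
after link 6: o_6 = (-0.0487, -6.8178, 5.0607)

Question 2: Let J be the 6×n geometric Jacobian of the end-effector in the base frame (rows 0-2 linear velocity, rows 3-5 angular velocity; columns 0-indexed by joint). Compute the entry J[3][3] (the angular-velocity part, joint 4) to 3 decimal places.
0.683

axis z_3 = (0.6830,-0.1830,-0.7071); lever o_n−o_3 = (3.2977,0.0130,-2.4749)
cross product → J_v[:, 3] = (0.4621,-0.6415,0.6124)
J_ω[:, 3] = z_3
entry J[3][3] = 0.6830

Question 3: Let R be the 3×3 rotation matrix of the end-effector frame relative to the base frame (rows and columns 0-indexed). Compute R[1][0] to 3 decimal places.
End-effector x-axis (col 0 of R) = (-0.6830,0.1830,0.7071)
R[1][0] = 0.1830

0.183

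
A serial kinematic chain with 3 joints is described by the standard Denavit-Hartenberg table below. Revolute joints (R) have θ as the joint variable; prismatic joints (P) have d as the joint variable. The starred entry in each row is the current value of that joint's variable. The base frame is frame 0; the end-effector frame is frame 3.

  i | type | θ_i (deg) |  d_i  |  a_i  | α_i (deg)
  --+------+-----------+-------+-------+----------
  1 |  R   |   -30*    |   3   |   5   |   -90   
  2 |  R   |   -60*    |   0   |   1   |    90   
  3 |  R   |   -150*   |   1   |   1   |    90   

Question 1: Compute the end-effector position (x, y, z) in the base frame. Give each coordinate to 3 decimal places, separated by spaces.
after link 1: o_1 = (4.3301, -2.5000, 3.0000)
after link 2: o_2 = (4.7631, -2.7500, 3.8660)
after link 3: o_3 = (3.3881, -2.5335, 3.6160)

3.388 -2.533 3.616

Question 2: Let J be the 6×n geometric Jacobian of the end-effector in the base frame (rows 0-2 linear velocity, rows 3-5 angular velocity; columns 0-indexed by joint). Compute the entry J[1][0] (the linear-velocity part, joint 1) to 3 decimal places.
3.388

axis z_0 = ẑ; lever o_n−o_0 = (3.3881,-2.5335,3.6160)
cross product → J_v[:, 0] = (2.5335,3.3881,-0.0000)
J_ω[:, 0] = z_0
entry J[1][0] = 3.3881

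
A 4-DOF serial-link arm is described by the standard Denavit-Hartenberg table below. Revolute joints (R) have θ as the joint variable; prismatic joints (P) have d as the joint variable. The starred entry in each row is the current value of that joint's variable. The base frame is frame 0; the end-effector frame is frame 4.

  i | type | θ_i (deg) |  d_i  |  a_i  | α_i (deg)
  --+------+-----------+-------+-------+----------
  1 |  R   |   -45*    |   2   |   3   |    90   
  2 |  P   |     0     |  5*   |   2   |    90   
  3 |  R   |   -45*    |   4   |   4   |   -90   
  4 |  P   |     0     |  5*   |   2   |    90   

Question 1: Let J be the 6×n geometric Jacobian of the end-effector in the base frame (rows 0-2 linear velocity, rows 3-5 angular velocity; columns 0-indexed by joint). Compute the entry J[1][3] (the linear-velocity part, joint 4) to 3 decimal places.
-1.000

prismatic axis z_3 = (-0.0000,-1.0000,0.0000)
J_v[:, 3] = z_3; J_ω[:, 3] = (0,0,0)
entry J[1][3] = -1.0000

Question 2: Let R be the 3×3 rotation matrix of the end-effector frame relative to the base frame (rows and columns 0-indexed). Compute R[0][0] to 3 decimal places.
1.000

End-effector x-axis (col 0 of R) = (1.0000,0.0000,-0.0000)
R[0][0] = 1.0000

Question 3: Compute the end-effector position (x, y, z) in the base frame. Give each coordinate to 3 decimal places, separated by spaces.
6.000 -12.071 -2.000

after link 1: o_1 = (2.1213, -2.1213, 2.0000)
after link 2: o_2 = (0.0000, -7.0711, 2.0000)
after link 3: o_3 = (4.0000, -7.0711, -2.0000)
after link 4: o_4 = (6.0000, -12.0711, -2.0000)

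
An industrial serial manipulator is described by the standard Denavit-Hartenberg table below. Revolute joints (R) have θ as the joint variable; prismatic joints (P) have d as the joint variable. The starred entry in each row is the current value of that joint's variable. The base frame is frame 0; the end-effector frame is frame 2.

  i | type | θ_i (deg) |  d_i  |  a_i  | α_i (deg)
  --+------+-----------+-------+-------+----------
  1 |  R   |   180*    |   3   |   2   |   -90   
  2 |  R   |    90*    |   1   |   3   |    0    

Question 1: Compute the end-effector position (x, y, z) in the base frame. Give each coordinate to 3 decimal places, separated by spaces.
-2.000 -1.000 0.000

after link 1: o_1 = (-2.0000, 0.0000, 3.0000)
after link 2: o_2 = (-2.0000, -1.0000, 0.0000)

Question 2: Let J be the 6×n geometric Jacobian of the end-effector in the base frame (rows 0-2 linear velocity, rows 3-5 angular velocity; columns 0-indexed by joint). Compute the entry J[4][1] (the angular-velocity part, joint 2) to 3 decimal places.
-1.000

axis z_1 = (-0.0000,-1.0000,0.0000); lever o_n−o_1 = (-0.0000,-1.0000,-3.0000)
cross product → J_v[:, 1] = (3.0000,-0.0000,-0.0000)
J_ω[:, 1] = z_1
entry J[4][1] = -1.0000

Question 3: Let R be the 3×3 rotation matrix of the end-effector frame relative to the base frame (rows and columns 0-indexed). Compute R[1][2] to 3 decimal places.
End-effector z-axis (col 2 of R) = (-0.0000,-1.0000,0.0000)
R[1][2] = -1.0000

-1.000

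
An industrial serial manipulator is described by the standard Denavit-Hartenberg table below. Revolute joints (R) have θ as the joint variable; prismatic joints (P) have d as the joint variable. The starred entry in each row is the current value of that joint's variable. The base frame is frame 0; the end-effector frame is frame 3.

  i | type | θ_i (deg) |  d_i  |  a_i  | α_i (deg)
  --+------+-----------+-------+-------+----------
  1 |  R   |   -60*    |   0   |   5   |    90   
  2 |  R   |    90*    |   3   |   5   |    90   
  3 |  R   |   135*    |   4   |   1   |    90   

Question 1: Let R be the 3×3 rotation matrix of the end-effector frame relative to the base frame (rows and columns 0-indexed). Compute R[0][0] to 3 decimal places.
End-effector x-axis (col 0 of R) = (-0.6124,-0.3536,-0.7071)
R[0][0] = -0.6124

-0.612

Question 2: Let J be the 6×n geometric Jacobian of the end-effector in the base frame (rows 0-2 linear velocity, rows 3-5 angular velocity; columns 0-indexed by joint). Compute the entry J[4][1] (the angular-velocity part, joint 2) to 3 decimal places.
axis z_1 = (-0.8660,-0.5000,0.0000); lever o_n−o_1 = (-1.2104,-5.3177,4.2929)
cross product → J_v[:, 1] = (-2.1464,3.7178,4.0000)
J_ω[:, 1] = z_1
entry J[4][1] = -0.5000

-0.500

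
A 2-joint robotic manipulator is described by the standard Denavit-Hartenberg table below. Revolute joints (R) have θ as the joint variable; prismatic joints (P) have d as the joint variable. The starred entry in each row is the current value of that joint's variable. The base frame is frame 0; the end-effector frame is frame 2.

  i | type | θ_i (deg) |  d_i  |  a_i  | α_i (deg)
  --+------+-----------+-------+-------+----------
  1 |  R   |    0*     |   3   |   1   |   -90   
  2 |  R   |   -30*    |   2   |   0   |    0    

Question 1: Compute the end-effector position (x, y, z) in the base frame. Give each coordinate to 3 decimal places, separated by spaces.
after link 1: o_1 = (1.0000, 0.0000, 3.0000)
after link 2: o_2 = (1.0000, 2.0000, 3.0000)

1.000 2.000 3.000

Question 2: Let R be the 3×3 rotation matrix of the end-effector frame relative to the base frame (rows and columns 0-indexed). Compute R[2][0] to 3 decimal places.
End-effector x-axis (col 0 of R) = (0.8660,-0.0000,0.5000)
R[2][0] = 0.5000

0.500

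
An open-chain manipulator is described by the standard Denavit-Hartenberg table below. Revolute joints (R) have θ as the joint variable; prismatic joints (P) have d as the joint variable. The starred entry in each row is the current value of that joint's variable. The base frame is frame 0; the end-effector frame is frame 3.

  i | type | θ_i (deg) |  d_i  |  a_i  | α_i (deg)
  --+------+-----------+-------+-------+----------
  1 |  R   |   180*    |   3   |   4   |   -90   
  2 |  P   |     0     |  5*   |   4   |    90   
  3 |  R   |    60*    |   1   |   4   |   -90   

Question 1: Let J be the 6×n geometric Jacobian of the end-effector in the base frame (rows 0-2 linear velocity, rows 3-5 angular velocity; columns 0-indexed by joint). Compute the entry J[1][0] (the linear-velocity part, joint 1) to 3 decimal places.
-10.000

axis z_0 = ẑ; lever o_n−o_0 = (-10.0000,-8.4641,4.0000)
cross product → J_v[:, 0] = (8.4641,-10.0000,0.0000)
J_ω[:, 0] = z_0
entry J[1][0] = -10.0000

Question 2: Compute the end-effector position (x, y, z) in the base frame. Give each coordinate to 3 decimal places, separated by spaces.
-10.000 -8.464 4.000

after link 1: o_1 = (-4.0000, 0.0000, 3.0000)
after link 2: o_2 = (-8.0000, -5.0000, 3.0000)
after link 3: o_3 = (-10.0000, -8.4641, 4.0000)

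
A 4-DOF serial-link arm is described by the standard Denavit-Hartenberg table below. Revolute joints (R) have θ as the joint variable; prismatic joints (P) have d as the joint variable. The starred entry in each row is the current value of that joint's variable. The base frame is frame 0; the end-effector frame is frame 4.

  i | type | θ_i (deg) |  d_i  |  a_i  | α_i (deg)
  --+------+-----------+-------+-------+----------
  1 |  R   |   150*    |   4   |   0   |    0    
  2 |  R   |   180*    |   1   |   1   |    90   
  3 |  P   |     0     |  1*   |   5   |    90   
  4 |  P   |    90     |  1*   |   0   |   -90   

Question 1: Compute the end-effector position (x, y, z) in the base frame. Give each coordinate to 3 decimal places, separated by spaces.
4.696 -3.866 4.000

after link 1: o_1 = (0.0000, 0.0000, 4.0000)
after link 2: o_2 = (0.8660, -0.5000, 5.0000)
after link 3: o_3 = (4.6962, -3.8660, 5.0000)
after link 4: o_4 = (4.6962, -3.8660, 4.0000)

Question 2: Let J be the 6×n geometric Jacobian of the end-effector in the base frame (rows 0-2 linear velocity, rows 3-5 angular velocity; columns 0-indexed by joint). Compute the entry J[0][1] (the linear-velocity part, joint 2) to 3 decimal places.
axis z_1 = (0.0000,0.0000,1.0000); lever o_n−o_1 = (4.6962,-3.8660,0.0000)
cross product → J_v[:, 1] = (3.8660,4.6962,-0.0000)
J_ω[:, 1] = z_1
entry J[0][1] = 3.8660

3.866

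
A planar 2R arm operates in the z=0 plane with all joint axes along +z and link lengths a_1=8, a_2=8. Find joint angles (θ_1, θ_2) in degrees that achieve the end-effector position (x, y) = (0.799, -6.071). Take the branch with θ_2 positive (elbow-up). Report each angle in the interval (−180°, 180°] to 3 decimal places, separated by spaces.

-150.001 134.997

cos θ_2 = (37.4954−8²−8²)/(2·8·8) = -0.7071; θ_2 = 134.9968° (elbow-up)
β = atan2(-6.0710,0.7990) = -82.5024°; ψ = atan2(5.6572,2.3435) = 67.4984°
θ_1 = β − ψ = -150.0008°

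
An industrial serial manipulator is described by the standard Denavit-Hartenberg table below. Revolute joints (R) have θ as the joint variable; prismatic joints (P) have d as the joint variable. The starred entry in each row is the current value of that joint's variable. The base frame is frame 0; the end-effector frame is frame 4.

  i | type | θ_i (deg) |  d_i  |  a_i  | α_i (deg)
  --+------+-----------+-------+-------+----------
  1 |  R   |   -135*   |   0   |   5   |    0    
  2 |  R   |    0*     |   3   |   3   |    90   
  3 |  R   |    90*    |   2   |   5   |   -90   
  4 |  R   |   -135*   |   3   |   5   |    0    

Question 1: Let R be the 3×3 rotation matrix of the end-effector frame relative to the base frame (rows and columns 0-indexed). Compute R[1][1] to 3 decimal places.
0.500

End-effector y-axis (col 1 of R) = (-0.5000,0.5000,0.7071)
R[1][1] = 0.5000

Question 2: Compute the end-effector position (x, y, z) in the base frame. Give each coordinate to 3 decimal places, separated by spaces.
-7.450 0.379 4.464

after link 1: o_1 = (-3.5355, -3.5355, 0.0000)
after link 2: o_2 = (-5.6569, -5.6569, 3.0000)
after link 3: o_3 = (-7.0711, -4.2426, 8.0000)
after link 4: o_4 = (-7.4497, 0.3787, 4.4645)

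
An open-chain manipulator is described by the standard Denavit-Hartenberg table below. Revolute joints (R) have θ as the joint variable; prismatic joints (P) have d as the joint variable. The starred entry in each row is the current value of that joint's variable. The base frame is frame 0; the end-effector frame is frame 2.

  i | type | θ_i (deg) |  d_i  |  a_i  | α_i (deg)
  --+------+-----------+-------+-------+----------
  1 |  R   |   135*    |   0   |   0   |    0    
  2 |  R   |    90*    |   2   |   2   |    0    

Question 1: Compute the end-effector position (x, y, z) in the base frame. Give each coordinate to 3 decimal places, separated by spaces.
-1.414 -1.414 2.000

after link 1: o_1 = (0.0000, 0.0000, 0.0000)
after link 2: o_2 = (-1.4142, -1.4142, 2.0000)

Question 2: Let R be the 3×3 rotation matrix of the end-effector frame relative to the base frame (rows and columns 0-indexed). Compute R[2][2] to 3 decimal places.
1.000

End-effector z-axis (col 2 of R) = (0.0000,0.0000,1.0000)
R[2][2] = 1.0000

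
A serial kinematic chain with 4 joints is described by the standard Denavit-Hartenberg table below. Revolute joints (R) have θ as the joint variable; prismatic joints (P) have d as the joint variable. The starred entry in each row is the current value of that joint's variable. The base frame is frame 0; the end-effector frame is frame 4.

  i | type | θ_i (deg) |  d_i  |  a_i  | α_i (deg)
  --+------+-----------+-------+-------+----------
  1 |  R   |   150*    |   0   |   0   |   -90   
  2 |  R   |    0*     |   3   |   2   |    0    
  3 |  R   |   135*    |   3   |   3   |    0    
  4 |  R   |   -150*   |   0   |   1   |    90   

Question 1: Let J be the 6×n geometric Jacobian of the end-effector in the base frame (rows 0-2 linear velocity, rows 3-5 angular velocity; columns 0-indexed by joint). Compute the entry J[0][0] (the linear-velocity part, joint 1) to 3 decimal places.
axis z_0 = ẑ; lever o_n−o_0 = (-3.7314,-4.7738,-1.8625)
cross product → J_v[:, 0] = (4.7738,-3.7314,0.0000)
J_ω[:, 0] = z_0
entry J[0][0] = 4.7738

4.774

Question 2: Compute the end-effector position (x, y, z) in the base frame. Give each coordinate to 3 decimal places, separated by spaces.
-3.731 -4.774 -1.863

after link 1: o_1 = (0.0000, 0.0000, 0.0000)
after link 2: o_2 = (-3.2321, -1.5981, 0.0000)
after link 3: o_3 = (-2.8949, -5.2568, -2.1213)
after link 4: o_4 = (-3.7314, -4.7738, -1.8625)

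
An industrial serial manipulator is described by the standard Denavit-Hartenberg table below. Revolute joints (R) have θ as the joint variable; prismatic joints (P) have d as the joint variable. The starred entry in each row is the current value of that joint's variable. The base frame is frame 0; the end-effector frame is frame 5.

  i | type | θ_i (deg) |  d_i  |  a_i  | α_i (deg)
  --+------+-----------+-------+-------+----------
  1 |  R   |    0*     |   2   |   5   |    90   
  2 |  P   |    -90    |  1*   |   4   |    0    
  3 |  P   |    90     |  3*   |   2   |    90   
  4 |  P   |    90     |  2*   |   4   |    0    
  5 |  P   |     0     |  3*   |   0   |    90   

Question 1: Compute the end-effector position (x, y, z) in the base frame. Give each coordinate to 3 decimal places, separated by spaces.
7.000 -8.000 -7.000

after link 1: o_1 = (5.0000, 0.0000, 2.0000)
after link 2: o_2 = (5.0000, -1.0000, -2.0000)
after link 3: o_3 = (7.0000, -4.0000, -2.0000)
after link 4: o_4 = (7.0000, -8.0000, -4.0000)
after link 5: o_5 = (7.0000, -8.0000, -7.0000)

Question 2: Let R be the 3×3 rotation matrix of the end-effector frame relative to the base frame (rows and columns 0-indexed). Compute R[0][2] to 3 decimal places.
1.000

End-effector z-axis (col 2 of R) = (1.0000,0.0000,-0.0000)
R[0][2] = 1.0000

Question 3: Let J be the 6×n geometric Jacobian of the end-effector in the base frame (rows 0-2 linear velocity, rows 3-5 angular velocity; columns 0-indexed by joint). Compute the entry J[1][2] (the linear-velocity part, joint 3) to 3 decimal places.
-1.000

prismatic axis z_2 = (0.0000,-1.0000,0.0000)
J_v[:, 2] = z_2; J_ω[:, 2] = (0,0,0)
entry J[1][2] = -1.0000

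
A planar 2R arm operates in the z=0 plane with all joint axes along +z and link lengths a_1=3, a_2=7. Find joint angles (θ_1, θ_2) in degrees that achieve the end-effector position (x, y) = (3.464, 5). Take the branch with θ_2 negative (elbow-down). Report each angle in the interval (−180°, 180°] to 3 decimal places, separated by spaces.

cos θ_2 = (36.9993−3²−7²)/(2·3·7) = -0.5000; θ_2 = -120.0011° (elbow-down)
β = atan2(5.0000,3.4640) = 55.2858°; ψ = atan2(-6.0621,-0.5001) = -94.7162°
θ_1 = β − ψ = 150.0019°

150.002 -120.001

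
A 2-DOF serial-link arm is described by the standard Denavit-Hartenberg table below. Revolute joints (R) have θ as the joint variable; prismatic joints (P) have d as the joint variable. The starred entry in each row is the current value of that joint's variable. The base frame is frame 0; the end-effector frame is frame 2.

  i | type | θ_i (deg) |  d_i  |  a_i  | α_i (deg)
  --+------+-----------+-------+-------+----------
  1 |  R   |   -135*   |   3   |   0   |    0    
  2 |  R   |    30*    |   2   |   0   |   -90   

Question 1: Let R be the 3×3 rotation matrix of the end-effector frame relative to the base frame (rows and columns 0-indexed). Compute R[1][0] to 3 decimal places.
End-effector x-axis (col 0 of R) = (-0.2588,-0.9659,0.0000)
R[1][0] = -0.9659

-0.966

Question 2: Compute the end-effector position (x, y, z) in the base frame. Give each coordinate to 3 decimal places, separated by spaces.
after link 1: o_1 = (0.0000, 0.0000, 3.0000)
after link 2: o_2 = (0.0000, 0.0000, 5.0000)

0.000 0.000 5.000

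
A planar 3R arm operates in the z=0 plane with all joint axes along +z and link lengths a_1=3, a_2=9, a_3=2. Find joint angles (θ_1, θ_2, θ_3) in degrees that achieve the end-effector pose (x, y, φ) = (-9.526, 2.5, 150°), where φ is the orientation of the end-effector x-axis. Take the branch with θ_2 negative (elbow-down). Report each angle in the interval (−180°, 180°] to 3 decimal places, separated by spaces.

wrist centre = target − a_3·(cos φ, sin φ) = (-7.7939, 1.5000)
cos θ_2 = (62.9956−3²−9²)/(2·3·9) = -0.5001; θ_2 = -120.0053° (elbow-down)
β = atan2(1.5000,-7.7939) = 169.1062°; ψ = atan2(-7.7938,-1.5007) = -100.8991°
θ_1 = β − ψ = 270.0053°
θ_3 = φ − θ_1 − θ_2 = -0.0000° (wrapped to (-180°,180°])

-89.995 -120.005 -0.000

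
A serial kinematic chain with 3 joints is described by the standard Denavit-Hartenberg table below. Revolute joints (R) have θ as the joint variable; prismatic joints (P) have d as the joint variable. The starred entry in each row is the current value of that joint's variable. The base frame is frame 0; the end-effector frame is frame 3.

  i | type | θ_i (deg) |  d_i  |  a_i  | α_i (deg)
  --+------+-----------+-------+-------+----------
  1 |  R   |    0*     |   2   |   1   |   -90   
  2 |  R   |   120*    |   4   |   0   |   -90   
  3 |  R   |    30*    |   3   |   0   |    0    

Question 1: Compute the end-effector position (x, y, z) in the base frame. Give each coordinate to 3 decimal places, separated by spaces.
-1.598 4.000 3.500

after link 1: o_1 = (1.0000, 0.0000, 2.0000)
after link 2: o_2 = (1.0000, 4.0000, 2.0000)
after link 3: o_3 = (-1.5981, 4.0000, 3.5000)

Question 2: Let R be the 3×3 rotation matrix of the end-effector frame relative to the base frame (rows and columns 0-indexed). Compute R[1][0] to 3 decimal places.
-0.500

End-effector x-axis (col 0 of R) = (-0.4330,-0.5000,-0.7500)
R[1][0] = -0.5000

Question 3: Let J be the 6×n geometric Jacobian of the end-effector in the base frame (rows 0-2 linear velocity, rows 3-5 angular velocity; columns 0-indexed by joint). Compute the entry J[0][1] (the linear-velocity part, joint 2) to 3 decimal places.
axis z_1 = (0.0000,1.0000,0.0000); lever o_n−o_1 = (-2.5981,4.0000,1.5000)
cross product → J_v[:, 1] = (1.5000,-0.0000,2.5981)
J_ω[:, 1] = z_1
entry J[0][1] = 1.5000

1.500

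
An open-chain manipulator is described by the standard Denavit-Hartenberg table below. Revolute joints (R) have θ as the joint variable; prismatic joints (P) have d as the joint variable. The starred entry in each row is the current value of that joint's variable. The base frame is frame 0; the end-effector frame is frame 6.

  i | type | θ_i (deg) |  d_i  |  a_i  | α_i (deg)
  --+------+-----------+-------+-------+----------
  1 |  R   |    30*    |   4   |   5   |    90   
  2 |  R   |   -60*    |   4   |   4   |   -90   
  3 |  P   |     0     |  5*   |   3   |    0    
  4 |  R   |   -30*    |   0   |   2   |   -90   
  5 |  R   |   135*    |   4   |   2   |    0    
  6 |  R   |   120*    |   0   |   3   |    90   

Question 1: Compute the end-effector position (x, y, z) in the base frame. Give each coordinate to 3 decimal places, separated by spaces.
13.239 7.135 -0.409

after link 1: o_1 = (4.3301, 2.5000, 4.0000)
after link 2: o_2 = (8.0622, 0.0359, 0.5359)
after link 3: o_3 = (13.1112, 2.9510, 0.4378)
after link 4: o_4 = (14.3612, 2.5179, -1.0622)
after link 5: o_5 = (11.5506, 5.7118, -2.4407)
after link 6: o_6 = (13.2387, 7.1346, -0.4094)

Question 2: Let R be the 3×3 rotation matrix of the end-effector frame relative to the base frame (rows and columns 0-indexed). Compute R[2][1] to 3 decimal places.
-0.433

End-effector y-axis (col 1 of R) = (-0.2165,0.8750,-0.4330)
R[2][1] = -0.4330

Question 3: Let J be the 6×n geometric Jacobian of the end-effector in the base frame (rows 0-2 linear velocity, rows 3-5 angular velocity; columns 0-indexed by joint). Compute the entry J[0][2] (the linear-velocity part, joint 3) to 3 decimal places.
prismatic axis z_2 = (0.7500,0.4330,0.5000)
J_v[:, 2] = z_2; J_ω[:, 2] = (0,0,0)
entry J[0][2] = 0.7500

0.750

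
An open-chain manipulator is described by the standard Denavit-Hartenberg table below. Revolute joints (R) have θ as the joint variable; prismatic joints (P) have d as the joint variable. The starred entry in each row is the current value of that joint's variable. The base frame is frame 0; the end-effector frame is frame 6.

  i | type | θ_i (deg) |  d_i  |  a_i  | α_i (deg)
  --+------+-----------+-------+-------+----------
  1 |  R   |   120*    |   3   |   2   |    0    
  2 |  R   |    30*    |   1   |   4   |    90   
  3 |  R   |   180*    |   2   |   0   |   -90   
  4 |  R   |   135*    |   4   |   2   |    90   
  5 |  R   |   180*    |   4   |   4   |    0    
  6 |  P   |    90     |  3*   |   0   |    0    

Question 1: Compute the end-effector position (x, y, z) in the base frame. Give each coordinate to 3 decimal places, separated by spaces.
0.279 -0.780 -0.000

after link 1: o_1 = (-1.0000, 1.7321, 3.0000)
after link 2: o_2 = (-4.4641, 3.7321, 4.0000)
after link 3: o_3 = (-3.4641, 5.4641, 4.0000)
after link 4: o_4 = (-5.3960, 4.9465, -0.0000)
after link 5: o_5 = (-0.4970, 2.1180, -0.0000)
after link 6: o_6 = (0.2795, -0.7797, -0.0000)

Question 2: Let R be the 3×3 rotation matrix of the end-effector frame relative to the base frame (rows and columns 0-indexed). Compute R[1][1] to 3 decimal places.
End-effector y-axis (col 1 of R) = (-0.9659,-0.2588,0.0000)
R[1][1] = -0.2588

-0.259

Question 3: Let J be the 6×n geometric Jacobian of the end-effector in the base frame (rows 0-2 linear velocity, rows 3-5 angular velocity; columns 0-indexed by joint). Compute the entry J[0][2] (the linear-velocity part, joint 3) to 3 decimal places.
axis z_2 = (0.5000,0.8660,0.0000); lever o_n−o_2 = (4.7436,-4.5118,-4.0000)
cross product → J_v[:, 2] = (-3.4641,2.0000,-6.3640)
J_ω[:, 2] = z_2
entry J[0][2] = -3.4641

-3.464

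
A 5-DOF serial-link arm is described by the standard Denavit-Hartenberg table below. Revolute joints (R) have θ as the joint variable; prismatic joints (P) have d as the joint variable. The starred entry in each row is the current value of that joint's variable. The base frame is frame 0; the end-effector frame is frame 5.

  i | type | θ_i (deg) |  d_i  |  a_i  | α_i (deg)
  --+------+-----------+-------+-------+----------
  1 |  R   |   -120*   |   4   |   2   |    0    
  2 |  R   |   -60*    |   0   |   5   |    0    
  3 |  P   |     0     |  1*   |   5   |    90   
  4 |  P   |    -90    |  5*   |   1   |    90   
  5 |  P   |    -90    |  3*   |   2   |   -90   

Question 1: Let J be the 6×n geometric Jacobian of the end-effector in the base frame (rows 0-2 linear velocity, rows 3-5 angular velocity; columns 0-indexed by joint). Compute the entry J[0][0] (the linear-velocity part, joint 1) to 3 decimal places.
axis z_0 = ẑ; lever o_n−o_0 = (-8.0000,1.2679,4.0000)
cross product → J_v[:, 0] = (-1.2679,-8.0000,0.0000)
J_ω[:, 0] = z_0
entry J[0][0] = -1.2679

-1.268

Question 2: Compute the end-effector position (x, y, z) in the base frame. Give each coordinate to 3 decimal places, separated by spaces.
-8.000 1.268 4.000

after link 1: o_1 = (-1.0000, -1.7321, 4.0000)
after link 2: o_2 = (-6.0000, -1.7321, 4.0000)
after link 3: o_3 = (-11.0000, -1.7321, 5.0000)
after link 4: o_4 = (-11.0000, 3.2679, 4.0000)
after link 5: o_5 = (-8.0000, 1.2679, 4.0000)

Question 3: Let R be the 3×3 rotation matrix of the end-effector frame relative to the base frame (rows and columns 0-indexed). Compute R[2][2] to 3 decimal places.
End-effector z-axis (col 2 of R) = (-0.0000,0.0000,-1.0000)
R[2][2] = -1.0000

-1.000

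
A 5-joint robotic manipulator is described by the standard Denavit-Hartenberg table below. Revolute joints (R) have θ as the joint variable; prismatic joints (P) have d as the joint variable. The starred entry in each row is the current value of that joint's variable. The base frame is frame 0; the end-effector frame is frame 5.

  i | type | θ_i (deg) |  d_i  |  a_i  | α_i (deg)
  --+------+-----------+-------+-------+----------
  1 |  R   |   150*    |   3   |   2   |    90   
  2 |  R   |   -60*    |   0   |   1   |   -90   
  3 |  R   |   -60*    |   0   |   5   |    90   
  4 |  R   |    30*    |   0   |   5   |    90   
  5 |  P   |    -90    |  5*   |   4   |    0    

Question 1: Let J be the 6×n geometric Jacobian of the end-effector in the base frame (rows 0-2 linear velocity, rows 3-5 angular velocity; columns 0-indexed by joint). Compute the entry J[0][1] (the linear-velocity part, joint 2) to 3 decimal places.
axis z_1 = (0.5000,0.8660,0.0000); lever o_n−o_1 = (1.0009,8.9429,-9.9037)
cross product → J_v[:, 1] = (-8.5768,4.9518,3.6046)
J_ω[:, 1] = z_1
entry J[0][1] = -8.5768

-8.577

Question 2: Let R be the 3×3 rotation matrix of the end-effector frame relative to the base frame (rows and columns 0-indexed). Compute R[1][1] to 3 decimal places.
End-effector y-axis (col 1 of R) = (-0.1875,0.9743,-0.1250)
R[1][1] = 0.9743

0.974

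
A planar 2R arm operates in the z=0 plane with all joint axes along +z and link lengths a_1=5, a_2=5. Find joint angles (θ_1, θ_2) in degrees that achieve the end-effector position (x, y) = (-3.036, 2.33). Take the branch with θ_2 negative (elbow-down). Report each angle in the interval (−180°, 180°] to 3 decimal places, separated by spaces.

cos θ_2 = (14.6462−5²−5²)/(2·5·5) = -0.7071; θ_2 = -134.9975° (elbow-down)
β = atan2(2.3300,-3.0360) = 142.4953°; ψ = atan2(-3.5357,1.4646) = -67.4988°
θ_1 = β − ψ = 209.9941°

-150.006 -134.998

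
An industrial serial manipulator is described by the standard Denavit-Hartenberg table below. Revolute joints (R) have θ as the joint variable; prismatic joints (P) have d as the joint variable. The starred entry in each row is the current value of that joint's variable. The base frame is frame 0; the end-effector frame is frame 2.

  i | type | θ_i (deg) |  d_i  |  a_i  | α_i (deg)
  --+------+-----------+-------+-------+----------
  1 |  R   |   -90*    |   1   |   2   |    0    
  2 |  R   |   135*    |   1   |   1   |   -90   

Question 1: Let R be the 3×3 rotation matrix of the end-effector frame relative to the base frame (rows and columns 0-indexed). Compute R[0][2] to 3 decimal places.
-0.707

End-effector z-axis (col 2 of R) = (-0.7071,0.7071,0.0000)
R[0][2] = -0.7071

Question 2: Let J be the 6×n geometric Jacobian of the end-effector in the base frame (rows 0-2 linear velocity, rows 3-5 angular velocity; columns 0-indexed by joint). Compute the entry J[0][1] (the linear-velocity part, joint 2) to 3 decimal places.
-0.707

axis z_1 = (0.0000,0.0000,1.0000); lever o_n−o_1 = (0.7071,0.7071,1.0000)
cross product → J_v[:, 1] = (-0.7071,0.7071,0.0000)
J_ω[:, 1] = z_1
entry J[0][1] = -0.7071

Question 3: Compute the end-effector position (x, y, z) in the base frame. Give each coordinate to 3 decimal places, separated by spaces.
after link 1: o_1 = (0.0000, -2.0000, 1.0000)
after link 2: o_2 = (0.7071, -1.2929, 2.0000)

0.707 -1.293 2.000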